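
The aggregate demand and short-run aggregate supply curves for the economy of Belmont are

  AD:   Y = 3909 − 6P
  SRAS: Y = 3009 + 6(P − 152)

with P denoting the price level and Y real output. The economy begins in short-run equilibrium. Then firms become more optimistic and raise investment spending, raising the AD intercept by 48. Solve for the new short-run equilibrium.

This is a positive demand shock: AD shifts right.
New AD: Y = 3957 − 6P.
SRAS can be written Y = 2097 + 6P.
Set AD = SRAS: 3957 − 6P = 2097 + 6P, so 1860 = 12P and P = 155.
Y = 3957 − 6·155 = 3027.

P = 155, Y = 3027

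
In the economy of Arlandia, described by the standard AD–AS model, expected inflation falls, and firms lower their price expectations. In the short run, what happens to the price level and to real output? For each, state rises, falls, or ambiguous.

This is a favourable supply shock: SRAS shifts right.
Moving along the downward-sloping AD curve, P falls and Y rises.

Price level: falls; output: rises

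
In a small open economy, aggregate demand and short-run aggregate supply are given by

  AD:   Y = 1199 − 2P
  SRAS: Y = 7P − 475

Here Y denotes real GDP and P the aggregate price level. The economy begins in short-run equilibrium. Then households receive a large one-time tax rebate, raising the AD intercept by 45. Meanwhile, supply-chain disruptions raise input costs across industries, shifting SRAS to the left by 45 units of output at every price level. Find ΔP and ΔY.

ΔP = +10, ΔY = +25

After both shocks: AD is Y = 1244 − 2P and SRAS is Y = 7P − 520.
Setting them equal: 1764 = 9P, so P = 196.
Y = 1244 − 2·196 = 852.
Initially P = 186, Y = 827, so ΔP = +10 and ΔY = +25.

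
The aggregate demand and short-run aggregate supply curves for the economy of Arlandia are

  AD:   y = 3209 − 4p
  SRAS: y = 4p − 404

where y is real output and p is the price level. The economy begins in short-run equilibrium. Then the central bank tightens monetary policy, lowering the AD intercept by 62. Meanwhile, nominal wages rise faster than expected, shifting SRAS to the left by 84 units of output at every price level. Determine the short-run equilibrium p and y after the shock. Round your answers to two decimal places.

p = 454.38, y = 1329.50

After both shocks: AD is y = 3147 − 4p and SRAS is y = 4p − 488.
Setting them equal: 3635 = 8p, so p = 454.38.
Substituting into AD, y = 1329.50.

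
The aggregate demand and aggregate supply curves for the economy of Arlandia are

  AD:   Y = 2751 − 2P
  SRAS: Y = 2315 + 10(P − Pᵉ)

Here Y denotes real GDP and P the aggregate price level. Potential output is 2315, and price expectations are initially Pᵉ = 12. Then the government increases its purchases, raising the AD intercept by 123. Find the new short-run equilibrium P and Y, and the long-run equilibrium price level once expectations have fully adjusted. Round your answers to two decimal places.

Short run: P = 56.58, Y = 2760.83. Long run: P = 279.50.

AD shifts right: new AD is Y = 2874 − 2P. With Pᵉ = 12, SRAS is Y = 2195 + 10P.
Short run: 2874 − 2P = 2195 + 10P gives 679 = 12P, so P = 56.58 and Y = 2874 − 2P = 2760.83.
Y = 2760.83 is above potential 2315; expectations adjust and SRAS shifts left until Y = 2315.
Long run: on the new AD curve, 2315 = 2874 − 2P gives P = 279.50.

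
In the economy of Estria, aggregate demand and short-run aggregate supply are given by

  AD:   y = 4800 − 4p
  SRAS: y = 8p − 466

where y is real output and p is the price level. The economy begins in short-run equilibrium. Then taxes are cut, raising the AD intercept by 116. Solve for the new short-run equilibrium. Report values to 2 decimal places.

This is a positive demand shock: AD shifts right.
New AD: y = 4916 − 4p.
Set AD = SRAS: 4916 − 4p = 8p − 466, so 5382 = 12p and p = 448.50.
Substituting into AD, y = 3122.00.

p = 448.50, y = 3122.00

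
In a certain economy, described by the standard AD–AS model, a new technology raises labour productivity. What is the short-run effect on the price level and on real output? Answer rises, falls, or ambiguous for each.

Price level: falls; output: rises

This is a favourable supply shock: SRAS shifts right.
Moving along the downward-sloping AD curve, P falls and Y rises.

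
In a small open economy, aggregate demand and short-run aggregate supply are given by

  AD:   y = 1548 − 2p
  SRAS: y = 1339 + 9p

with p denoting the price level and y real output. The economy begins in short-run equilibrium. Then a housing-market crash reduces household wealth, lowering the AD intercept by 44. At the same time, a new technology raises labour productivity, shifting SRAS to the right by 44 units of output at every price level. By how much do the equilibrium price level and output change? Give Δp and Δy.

After both shocks: AD is y = 1504 − 2p and SRAS is y = 1383 + 9p.
Setting them equal: 121 = 11p, so p = 11.
y = 1504 − 2·11 = 1482.
Initially p = 19, y = 1510, so Δp = -8 and Δy = -28.

Δp = -8, Δy = -28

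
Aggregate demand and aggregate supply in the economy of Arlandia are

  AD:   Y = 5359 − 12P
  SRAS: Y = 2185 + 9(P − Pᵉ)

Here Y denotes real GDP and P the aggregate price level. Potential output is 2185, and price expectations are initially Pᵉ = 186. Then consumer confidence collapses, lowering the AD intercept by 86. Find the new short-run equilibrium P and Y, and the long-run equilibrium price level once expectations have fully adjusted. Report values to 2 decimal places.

AD shifts left: new AD is Y = 5273 − 12P. With Pᵉ = 186, SRAS is Y = 511 + 9P.
Short run: 5273 − 12P = 511 + 9P gives 4762 = 21P, so P = 226.76 and Y = 5273 − 12P = 2551.86.
Y = 2551.86 is above potential 2185; expectations adjust and SRAS shifts left until Y = 2185.
Long run: on the new AD curve, 2185 = 5273 − 12P gives P = 257.33.

Short run: P = 226.76, Y = 2551.86. Long run: P = 257.33.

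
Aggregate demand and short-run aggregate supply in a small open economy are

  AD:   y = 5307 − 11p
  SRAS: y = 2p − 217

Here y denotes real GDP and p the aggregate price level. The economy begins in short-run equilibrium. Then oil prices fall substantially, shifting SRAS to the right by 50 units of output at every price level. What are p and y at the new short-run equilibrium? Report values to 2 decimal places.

This is a positive supply shock: SRAS shifts right.
New SRAS: y = 2p − 167.
Set AD = SRAS: 5307 − 11p = 2p − 167, so 5474 = 13p and p = 421.08.
Substituting into AD, y = 675.15.

p = 421.08, y = 675.15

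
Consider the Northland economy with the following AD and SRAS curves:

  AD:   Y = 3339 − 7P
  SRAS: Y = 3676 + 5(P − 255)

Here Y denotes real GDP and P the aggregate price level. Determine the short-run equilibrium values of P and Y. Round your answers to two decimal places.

P = 78.17, Y = 2791.83

Write SRAS as Y = 3676 + 5P − 1275 = 2401 + 5P.
Set AD = SRAS: 3339 − 7P = 2401 + 5P, so 938 = 12P and P = 78.17.
Substituting into AD, Y = 3339 − 7P = 2791.83.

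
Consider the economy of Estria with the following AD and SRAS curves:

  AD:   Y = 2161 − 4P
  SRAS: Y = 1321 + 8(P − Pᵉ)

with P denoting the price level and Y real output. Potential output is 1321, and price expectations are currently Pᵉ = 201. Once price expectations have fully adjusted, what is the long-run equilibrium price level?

Long-run P = 210

Short run: with Pᵉ = 201, SRAS is Y = 8P − 287. Setting AD = SRAS gives 2448 = 12P, so P = 204 and Y = 2161 − 4·204 = 1345.
Output 1345 is above potential 1321, so over time expected prices rise and SRAS shifts left until Y returns to 1321.
Long run: Y = 1321 on the AD curve gives 1321 = 2161 − 4P, so P = 210.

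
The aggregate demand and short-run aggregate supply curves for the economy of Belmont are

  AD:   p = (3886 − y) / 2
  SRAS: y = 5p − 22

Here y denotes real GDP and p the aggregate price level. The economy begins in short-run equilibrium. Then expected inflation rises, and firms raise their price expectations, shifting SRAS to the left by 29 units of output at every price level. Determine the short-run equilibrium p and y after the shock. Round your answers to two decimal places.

p = 562.43, y = 2761.14

This is a negative supply shock: SRAS shifts left.
New SRAS: y = 5p − 51.
Set AD = SRAS: 3886 − 2p = 5p − 51, so 3937 = 7p and p = 562.43.
Substituting into AD, y = 2761.14.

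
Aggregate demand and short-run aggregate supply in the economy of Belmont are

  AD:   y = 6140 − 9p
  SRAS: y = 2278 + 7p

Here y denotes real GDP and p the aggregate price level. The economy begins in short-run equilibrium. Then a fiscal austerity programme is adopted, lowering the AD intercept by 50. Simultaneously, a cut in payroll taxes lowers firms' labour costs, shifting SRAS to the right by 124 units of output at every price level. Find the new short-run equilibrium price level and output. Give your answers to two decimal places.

After both shocks: AD is y = 6090 − 9p and SRAS is y = 2402 + 7p.
Setting them equal: 3688 = 16p, so p = 230.50.
Substituting into AD, y = 4015.50.

p = 230.50, y = 4015.50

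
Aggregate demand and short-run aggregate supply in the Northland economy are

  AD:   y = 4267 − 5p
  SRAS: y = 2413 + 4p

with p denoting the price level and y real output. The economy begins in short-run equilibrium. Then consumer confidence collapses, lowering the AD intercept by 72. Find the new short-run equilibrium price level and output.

This is a negative demand shock: AD shifts left.
New AD: y = 4195 − 5p.
Set AD = SRAS: 4195 − 5p = 2413 + 4p, so 1782 = 9p and p = 198.
y = 4195 − 5·198 = 3205.

p = 198, y = 3205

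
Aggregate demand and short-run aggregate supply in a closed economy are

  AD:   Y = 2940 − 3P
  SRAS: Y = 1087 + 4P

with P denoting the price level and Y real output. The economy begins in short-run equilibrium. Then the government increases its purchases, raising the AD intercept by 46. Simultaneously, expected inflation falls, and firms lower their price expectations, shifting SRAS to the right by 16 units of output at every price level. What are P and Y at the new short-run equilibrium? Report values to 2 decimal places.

P = 269.00, Y = 2179.00

After both shocks: AD is Y = 2986 − 3P and SRAS is Y = 1103 + 4P.
Setting them equal: 1883 = 7P, so P = 269.00.
Substituting into AD, Y = 2179.00.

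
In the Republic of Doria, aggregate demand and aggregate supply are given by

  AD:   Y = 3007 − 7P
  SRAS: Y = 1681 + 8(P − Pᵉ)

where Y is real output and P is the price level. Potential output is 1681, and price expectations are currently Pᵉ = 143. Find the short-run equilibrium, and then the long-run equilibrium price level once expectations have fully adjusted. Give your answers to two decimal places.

Short run: with Pᵉ = 143, SRAS is Y = 537 + 8P. Setting AD = SRAS gives 2470 = 15P, so P = 164.67 and Y = 3007 − 7P = 1854.33.
Output 1854.33 is above potential 1681, so over time expected prices rise and SRAS shifts left until Y returns to 1681.
Long run: Y = 1681 on the AD curve gives 1681 = 3007 − 7P, so P = 189.43.

Short run: P = 164.67, Y = 1854.33. Long run: P = 189.43.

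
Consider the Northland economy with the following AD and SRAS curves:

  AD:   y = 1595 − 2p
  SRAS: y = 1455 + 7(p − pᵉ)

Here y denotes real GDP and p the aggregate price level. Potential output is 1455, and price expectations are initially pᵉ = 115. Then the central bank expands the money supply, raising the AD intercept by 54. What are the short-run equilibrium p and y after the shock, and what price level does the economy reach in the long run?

Short run: p = 111, y = 1427. Long run: p = 97.

AD shifts right: new AD is y = 1649 − 2p. With pᵉ = 115, SRAS is y = 650 + 7p.
Short run: 1649 − 2p = 650 + 7p gives 999 = 9p, so p = 111 and y = 1649 − 2·111 = 1427.
y = 1427 is below potential 1455; expectations adjust and SRAS shifts right until y = 1455.
Long run: on the new AD curve, 1455 = 1649 − 2p gives p = 97.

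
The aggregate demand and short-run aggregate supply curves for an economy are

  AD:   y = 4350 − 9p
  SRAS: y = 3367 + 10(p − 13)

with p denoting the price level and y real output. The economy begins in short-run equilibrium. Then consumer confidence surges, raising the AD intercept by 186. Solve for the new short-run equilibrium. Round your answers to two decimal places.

This is a positive demand shock: AD shifts right.
New AD: y = 4536 − 9p.
SRAS can be written y = 3237 + 10p.
Set AD = SRAS: 4536 − 9p = 3237 + 10p, so 1299 = 19p and p = 68.37.
Substituting into AD, y = 3920.68.

p = 68.37, y = 3920.68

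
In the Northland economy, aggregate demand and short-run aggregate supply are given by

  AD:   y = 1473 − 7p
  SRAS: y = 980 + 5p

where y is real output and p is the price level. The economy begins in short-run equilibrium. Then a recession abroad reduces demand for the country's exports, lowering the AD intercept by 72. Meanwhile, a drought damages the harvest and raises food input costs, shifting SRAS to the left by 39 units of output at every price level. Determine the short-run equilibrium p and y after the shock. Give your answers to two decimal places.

p = 38.33, y = 1132.67

After both shocks: AD is y = 1401 − 7p and SRAS is y = 941 + 5p.
Setting them equal: 460 = 12p, so p = 38.33.
Substituting into AD, y = 1132.67.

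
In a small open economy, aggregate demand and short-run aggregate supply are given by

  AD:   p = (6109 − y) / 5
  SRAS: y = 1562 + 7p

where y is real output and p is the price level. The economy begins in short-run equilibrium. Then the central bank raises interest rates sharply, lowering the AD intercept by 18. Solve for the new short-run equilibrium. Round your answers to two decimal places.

p = 377.42, y = 4203.92

This is a negative demand shock: AD shifts left.
New AD: y = 6091 − 5p.
Set AD = SRAS: 6091 − 5p = 1562 + 7p, so 4529 = 12p and p = 377.42.
Substituting into AD, y = 4203.92.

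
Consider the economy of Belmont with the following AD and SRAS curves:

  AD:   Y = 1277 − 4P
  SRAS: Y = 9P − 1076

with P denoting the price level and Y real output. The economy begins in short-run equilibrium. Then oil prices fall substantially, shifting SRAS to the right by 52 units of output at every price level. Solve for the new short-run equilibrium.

P = 177, Y = 569

This is a positive supply shock: SRAS shifts right.
New SRAS: Y = 9P − 1024.
Set AD = SRAS: 1277 − 4P = 9P − 1024, so 2301 = 13P and P = 177.
Y = 1277 − 4·177 = 569.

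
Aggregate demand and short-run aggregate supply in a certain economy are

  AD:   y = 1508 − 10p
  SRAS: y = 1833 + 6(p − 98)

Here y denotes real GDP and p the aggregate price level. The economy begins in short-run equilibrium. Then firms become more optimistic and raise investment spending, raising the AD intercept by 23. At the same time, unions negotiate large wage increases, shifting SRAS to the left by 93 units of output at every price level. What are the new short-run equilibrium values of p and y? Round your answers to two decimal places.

p = 23.69, y = 1294.13

After both shocks: AD is y = 1531 − 10p and SRAS is y = 1152 + 6p.
Setting them equal: 379 = 16p, so p = 23.69.
Substituting into AD, y = 1294.13.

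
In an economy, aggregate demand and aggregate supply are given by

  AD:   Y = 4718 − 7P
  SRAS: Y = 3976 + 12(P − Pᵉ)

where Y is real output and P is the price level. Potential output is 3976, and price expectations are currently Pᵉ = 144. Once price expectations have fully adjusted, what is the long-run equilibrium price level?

Long-run P = 106

Short run: with Pᵉ = 144, SRAS is Y = 2248 + 12P. Setting AD = SRAS gives 2470 = 19P, so P = 130 and Y = 4718 − 7·130 = 3808.
Output 3808 is below potential 3976, so over time expected prices fall and SRAS shifts right until Y returns to 3976.
Long run: Y = 3976 on the AD curve gives 3976 = 4718 − 7P, so P = 106.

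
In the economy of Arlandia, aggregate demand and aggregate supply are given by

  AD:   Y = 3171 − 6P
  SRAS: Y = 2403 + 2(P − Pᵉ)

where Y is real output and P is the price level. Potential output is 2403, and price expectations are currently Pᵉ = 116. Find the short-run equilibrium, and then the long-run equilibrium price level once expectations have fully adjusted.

Short run: with Pᵉ = 116, SRAS is Y = 2171 + 2P. Setting AD = SRAS gives 1000 = 8P, so P = 125 and Y = 3171 − 6·125 = 2421.
Output 2421 is above potential 2403, so over time expected prices rise and SRAS shifts left until Y returns to 2403.
Long run: Y = 2403 on the AD curve gives 2403 = 3171 − 6P, so P = 128.

Short run: P = 125, Y = 2421. Long run: P = 128.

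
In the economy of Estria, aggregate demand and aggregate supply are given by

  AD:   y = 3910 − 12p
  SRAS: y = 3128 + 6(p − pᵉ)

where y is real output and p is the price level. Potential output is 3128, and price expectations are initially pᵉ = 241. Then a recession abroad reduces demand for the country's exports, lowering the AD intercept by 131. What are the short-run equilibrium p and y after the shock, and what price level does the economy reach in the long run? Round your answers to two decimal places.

Short run: p = 116.50, y = 2381.00. Long run: p = 54.25.

AD shifts left: new AD is y = 3779 − 12p. With pᵉ = 241, SRAS is y = 1682 + 6p.
Short run: 3779 − 12p = 1682 + 6p gives 2097 = 18p, so p = 116.50 and y = 3779 − 12p = 2381.00.
y = 2381.00 is below potential 3128; expectations adjust and SRAS shifts right until y = 3128.
Long run: on the new AD curve, 3128 = 3779 − 12p gives p = 54.25.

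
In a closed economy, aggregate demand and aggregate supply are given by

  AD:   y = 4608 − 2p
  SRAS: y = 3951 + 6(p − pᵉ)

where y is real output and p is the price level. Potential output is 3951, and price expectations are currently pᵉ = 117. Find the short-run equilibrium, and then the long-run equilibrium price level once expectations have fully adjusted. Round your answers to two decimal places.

Short run: p = 169.88, y = 4268.25. Long run: p = 328.50.

Short run: with pᵉ = 117, SRAS is y = 3249 + 6p. Setting AD = SRAS gives 1359 = 8p, so p = 169.88 and y = 4608 − 2p = 4268.25.
Output 4268.25 is above potential 3951, so over time expected prices rise and SRAS shifts left until y returns to 3951.
Long run: y = 3951 on the AD curve gives 3951 = 4608 − 2p, so p = 328.50.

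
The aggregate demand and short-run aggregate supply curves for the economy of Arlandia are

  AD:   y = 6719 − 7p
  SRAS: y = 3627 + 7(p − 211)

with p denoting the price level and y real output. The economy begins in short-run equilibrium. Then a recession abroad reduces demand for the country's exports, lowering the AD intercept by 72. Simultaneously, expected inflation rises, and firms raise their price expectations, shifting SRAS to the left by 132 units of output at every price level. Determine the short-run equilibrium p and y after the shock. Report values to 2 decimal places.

p = 330.64, y = 4332.50

After both shocks: AD is y = 6647 − 7p and SRAS is y = 2018 + 7p.
Setting them equal: 4629 = 14p, so p = 330.64.
Substituting into AD, y = 4332.50.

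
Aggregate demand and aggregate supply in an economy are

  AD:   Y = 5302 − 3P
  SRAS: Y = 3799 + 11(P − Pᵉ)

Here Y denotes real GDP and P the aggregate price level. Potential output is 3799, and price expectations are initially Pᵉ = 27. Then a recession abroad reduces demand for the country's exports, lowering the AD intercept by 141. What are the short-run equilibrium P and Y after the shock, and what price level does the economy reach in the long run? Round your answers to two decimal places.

AD shifts left: new AD is Y = 5161 − 3P. With Pᵉ = 27, SRAS is Y = 3502 + 11P.
Short run: 5161 − 3P = 3502 + 11P gives 1659 = 14P, so P = 118.50 and Y = 5161 − 3P = 4805.50.
Y = 4805.50 is above potential 3799; expectations adjust and SRAS shifts left until Y = 3799.
Long run: on the new AD curve, 3799 = 5161 − 3P gives P = 454.00.

Short run: P = 118.50, Y = 4805.50. Long run: P = 454.00.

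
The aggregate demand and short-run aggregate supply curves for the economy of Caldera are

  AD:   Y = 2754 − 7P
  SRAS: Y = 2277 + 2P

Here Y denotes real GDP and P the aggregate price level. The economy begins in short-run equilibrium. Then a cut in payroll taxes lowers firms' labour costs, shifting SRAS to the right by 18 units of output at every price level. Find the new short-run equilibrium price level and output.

This is a positive supply shock: SRAS shifts right.
New SRAS: Y = 2295 + 2P.
Set AD = SRAS: 2754 − 7P = 2295 + 2P, so 459 = 9P and P = 51.
Y = 2754 − 7·51 = 2397.

P = 51, Y = 2397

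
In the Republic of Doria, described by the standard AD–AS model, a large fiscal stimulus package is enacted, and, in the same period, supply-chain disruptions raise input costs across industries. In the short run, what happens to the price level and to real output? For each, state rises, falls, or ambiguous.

Price level: rises; output: ambiguous

The first event is a positive demand shock: AD shifts right, which by itself pushes P up and Y up.
The second is an adverse supply shock: SRAS shifts left, which by itself pushes P up and Y down.
Both shocks push P up, so P rises. The two shocks push Y in opposite directions, so the effect on Y is ambiguous.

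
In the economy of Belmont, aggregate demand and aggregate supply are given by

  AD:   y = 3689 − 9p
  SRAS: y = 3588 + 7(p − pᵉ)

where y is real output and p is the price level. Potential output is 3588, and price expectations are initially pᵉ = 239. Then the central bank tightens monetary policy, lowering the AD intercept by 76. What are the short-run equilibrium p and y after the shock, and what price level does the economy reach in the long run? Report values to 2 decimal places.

Short run: p = 106.13, y = 2657.88. Long run: p = 2.78.

AD shifts left: new AD is y = 3613 − 9p. With pᵉ = 239, SRAS is y = 1915 + 7p.
Short run: 3613 − 9p = 1915 + 7p gives 1698 = 16p, so p = 106.13 and y = 3613 − 9p = 2657.88.
y = 2657.88 is below potential 3588; expectations adjust and SRAS shifts right until y = 3588.
Long run: on the new AD curve, 3588 = 3613 − 9p gives p = 2.78.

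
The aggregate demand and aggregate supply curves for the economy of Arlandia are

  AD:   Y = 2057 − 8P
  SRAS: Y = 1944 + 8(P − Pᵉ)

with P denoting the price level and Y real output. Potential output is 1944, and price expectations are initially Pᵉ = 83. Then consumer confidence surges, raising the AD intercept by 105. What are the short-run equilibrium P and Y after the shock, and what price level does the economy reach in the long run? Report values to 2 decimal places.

Short run: P = 55.13, Y = 1721.00. Long run: P = 27.25.

AD shifts right: new AD is Y = 2162 − 8P. With Pᵉ = 83, SRAS is Y = 1280 + 8P.
Short run: 2162 − 8P = 1280 + 8P gives 882 = 16P, so P = 55.13 and Y = 2162 − 8P = 1721.00.
Y = 1721.00 is below potential 1944; expectations adjust and SRAS shifts right until Y = 1944.
Long run: on the new AD curve, 1944 = 2162 − 8P gives P = 27.25.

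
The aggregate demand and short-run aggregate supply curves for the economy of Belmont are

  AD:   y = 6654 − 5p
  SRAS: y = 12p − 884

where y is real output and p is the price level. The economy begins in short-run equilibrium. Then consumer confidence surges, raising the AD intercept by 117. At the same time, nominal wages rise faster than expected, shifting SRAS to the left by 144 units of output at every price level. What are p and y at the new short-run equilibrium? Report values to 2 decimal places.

After both shocks: AD is y = 6771 − 5p and SRAS is y = 12p − 1028.
Setting them equal: 7799 = 17p, so p = 458.76.
Substituting into AD, y = 4477.18.

p = 458.76, y = 4477.18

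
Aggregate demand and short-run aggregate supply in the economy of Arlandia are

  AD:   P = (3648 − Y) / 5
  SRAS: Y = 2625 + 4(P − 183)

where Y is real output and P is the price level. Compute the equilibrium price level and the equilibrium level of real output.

Write SRAS as Y = 2625 + 4P − 732 = 1893 + 4P.
Rearrange AD to Y = 3648 − 5P.
Set AD = SRAS: 3648 − 5P = 1893 + 4P, so 1755 = 9P and P = 195.
Then Y = 3648 − 5·195 = 2673.

P = 195, Y = 2673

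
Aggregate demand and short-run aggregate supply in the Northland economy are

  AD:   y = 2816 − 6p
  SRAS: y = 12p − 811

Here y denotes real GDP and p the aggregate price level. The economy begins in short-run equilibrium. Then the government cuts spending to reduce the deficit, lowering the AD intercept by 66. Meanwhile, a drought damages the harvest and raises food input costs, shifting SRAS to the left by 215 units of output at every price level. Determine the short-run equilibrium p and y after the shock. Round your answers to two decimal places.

p = 209.78, y = 1491.33

After both shocks: AD is y = 2750 − 6p and SRAS is y = 12p − 1026.
Setting them equal: 3776 = 18p, so p = 209.78.
Substituting into AD, y = 1491.33.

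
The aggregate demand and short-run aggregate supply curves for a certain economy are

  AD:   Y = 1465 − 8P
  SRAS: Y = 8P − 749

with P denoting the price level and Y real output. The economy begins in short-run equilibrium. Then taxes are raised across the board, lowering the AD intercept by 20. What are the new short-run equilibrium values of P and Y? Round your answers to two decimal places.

This is a negative demand shock: AD shifts left.
New AD: Y = 1445 − 8P.
Set AD = SRAS: 1445 − 8P = 8P − 749, so 2194 = 16P and P = 137.13.
Substituting into AD, Y = 348.00.

P = 137.13, Y = 348.00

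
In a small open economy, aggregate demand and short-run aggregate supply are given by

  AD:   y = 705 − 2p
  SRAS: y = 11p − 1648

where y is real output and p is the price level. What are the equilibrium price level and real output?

Set AD = SRAS: 705 − 2p = 11p − 1648, so 2353 = 13p and p = 181.
Then y = 705 − 2·181 = 343.

p = 181, y = 343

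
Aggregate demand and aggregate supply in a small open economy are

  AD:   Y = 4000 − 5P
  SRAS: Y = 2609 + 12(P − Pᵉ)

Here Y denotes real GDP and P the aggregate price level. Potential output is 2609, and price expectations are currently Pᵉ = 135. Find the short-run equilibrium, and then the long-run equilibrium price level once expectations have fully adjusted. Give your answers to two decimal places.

Short run: P = 177.12, Y = 3114.41. Long run: P = 278.20.

Short run: with Pᵉ = 135, SRAS is Y = 989 + 12P. Setting AD = SRAS gives 3011 = 17P, so P = 177.12 and Y = 4000 − 5P = 3114.41.
Output 3114.41 is above potential 2609, so over time expected prices rise and SRAS shifts left until Y returns to 2609.
Long run: Y = 2609 on the AD curve gives 2609 = 4000 − 5P, so P = 278.20.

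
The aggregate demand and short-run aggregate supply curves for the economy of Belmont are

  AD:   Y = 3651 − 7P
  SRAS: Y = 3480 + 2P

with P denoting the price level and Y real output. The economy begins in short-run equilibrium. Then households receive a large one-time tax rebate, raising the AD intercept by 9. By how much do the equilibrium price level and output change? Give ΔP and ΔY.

This is a positive demand shock: AD shifts right.
New AD: Y = 3660 − 7P.
Set AD = SRAS: 3660 − 7P = 3480 + 2P, so 180 = 9P and P = 20.
Y = 3660 − 7·20 = 3520.
Initially P = 19, Y = 3518, so ΔP = +1 and ΔY = +2.

ΔP = +1, ΔY = +2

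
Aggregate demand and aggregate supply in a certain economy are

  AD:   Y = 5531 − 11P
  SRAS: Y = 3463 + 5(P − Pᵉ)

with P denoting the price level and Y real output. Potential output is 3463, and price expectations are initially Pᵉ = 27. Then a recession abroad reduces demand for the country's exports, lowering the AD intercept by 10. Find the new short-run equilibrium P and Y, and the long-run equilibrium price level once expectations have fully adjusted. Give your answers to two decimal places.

Short run: P = 137.06, Y = 4013.31. Long run: P = 187.09.

AD shifts left: new AD is Y = 5521 − 11P. With Pᵉ = 27, SRAS is Y = 3328 + 5P.
Short run: 5521 − 11P = 3328 + 5P gives 2193 = 16P, so P = 137.06 and Y = 5521 − 11P = 4013.31.
Y = 4013.31 is above potential 3463; expectations adjust and SRAS shifts left until Y = 3463.
Long run: on the new AD curve, 3463 = 5521 − 11P gives P = 187.09.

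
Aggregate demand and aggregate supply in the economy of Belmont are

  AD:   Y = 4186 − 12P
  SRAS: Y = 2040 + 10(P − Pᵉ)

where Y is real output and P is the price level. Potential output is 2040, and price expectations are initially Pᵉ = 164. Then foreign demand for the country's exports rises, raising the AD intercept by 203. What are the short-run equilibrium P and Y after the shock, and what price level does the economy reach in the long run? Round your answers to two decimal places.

Short run: P = 181.32, Y = 2213.18. Long run: P = 195.75.

AD shifts right: new AD is Y = 4389 − 12P. With Pᵉ = 164, SRAS is Y = 400 + 10P.
Short run: 4389 − 12P = 400 + 10P gives 3989 = 22P, so P = 181.32 and Y = 4389 − 12P = 2213.18.
Y = 2213.18 is above potential 2040; expectations adjust and SRAS shifts left until Y = 2040.
Long run: on the new AD curve, 2040 = 4389 − 12P gives P = 195.75.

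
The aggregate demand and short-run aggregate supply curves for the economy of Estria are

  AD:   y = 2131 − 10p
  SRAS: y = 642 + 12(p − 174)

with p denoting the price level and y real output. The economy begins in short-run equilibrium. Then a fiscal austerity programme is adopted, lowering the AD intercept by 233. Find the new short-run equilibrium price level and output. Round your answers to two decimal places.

This is a negative demand shock: AD shifts left.
New AD: y = 1898 − 10p.
SRAS can be written y = 12p − 1446.
Set AD = SRAS: 1898 − 10p = 12p − 1446, so 3344 = 22p and p = 152.00.
Substituting into AD, y = 378.00.

p = 152.00, y = 378.00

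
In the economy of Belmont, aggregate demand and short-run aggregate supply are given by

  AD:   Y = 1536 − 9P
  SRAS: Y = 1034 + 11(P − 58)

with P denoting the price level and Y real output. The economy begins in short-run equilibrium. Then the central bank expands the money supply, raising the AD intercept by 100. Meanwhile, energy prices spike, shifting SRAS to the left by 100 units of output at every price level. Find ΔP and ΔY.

ΔP = +10, ΔY = +10

After both shocks: AD is Y = 1636 − 9P and SRAS is Y = 296 + 11P.
Setting them equal: 1340 = 20P, so P = 67.
Y = 1636 − 9·67 = 1033.
Initially P = 57, Y = 1023, so ΔP = +10 and ΔY = +10.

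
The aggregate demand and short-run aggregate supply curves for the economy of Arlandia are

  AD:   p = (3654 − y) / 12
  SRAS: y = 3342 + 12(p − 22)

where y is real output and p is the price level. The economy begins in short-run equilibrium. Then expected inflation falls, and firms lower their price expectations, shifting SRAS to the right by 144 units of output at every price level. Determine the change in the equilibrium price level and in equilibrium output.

This is a positive supply shock: SRAS shifts right.
New SRAS: y = 3222 + 12p.
Set AD = SRAS: 3654 − 12p = 3222 + 12p, so 432 = 24p and p = 18.
y = 3654 − 12·18 = 3438.
Initially p = 24, y = 3366, so Δp = -6 and Δy = +72.

Δp = -6, Δy = +72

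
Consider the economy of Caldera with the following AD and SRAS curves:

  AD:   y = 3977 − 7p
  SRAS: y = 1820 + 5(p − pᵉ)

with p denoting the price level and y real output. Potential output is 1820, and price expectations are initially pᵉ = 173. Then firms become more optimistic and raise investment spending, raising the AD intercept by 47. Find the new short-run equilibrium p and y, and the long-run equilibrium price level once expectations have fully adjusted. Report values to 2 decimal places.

Short run: p = 255.75, y = 2233.75. Long run: p = 314.86.

AD shifts right: new AD is y = 4024 − 7p. With pᵉ = 173, SRAS is y = 955 + 5p.
Short run: 4024 − 7p = 955 + 5p gives 3069 = 12p, so p = 255.75 and y = 4024 − 7p = 2233.75.
y = 2233.75 is above potential 1820; expectations adjust and SRAS shifts left until y = 1820.
Long run: on the new AD curve, 1820 = 4024 − 7p gives p = 314.86.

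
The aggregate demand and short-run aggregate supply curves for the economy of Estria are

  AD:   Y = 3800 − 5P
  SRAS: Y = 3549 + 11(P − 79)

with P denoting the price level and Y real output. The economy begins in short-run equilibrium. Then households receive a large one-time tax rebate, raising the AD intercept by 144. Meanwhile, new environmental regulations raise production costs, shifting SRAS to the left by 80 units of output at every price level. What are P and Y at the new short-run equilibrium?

P = 84, Y = 3524

After both shocks: AD is Y = 3944 − 5P and SRAS is Y = 2600 + 11P.
Setting them equal: 1344 = 16P, so P = 84.
Y = 3944 − 5·84 = 3524.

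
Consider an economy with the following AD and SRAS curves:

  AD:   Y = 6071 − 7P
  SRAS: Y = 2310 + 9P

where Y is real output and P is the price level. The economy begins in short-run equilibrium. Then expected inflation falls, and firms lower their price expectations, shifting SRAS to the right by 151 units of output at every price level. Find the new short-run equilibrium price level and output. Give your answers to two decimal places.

This is a positive supply shock: SRAS shifts right.
New SRAS: Y = 2461 + 9P.
Set AD = SRAS: 6071 − 7P = 2461 + 9P, so 3610 = 16P and P = 225.63.
Substituting into AD, Y = 4491.63.

P = 225.63, Y = 4491.63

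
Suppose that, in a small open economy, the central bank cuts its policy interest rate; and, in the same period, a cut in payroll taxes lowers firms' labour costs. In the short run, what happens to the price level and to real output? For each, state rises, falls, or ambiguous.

The first event is a positive demand shock: AD shifts right, which by itself pushes P up and Y up.
The second is a favourable supply shock: SRAS shifts right, which by itself pushes P down and Y up.
The two shocks push P in opposite directions, so the effect on P is ambiguous. Both shocks push Y up, so Y rises.

Price level: ambiguous; output: rises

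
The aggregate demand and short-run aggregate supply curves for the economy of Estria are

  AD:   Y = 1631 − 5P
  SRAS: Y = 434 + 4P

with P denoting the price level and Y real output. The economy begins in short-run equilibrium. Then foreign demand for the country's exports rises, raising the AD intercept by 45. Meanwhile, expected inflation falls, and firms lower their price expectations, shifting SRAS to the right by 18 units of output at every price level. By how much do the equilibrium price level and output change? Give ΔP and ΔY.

After both shocks: AD is Y = 1676 − 5P and SRAS is Y = 452 + 4P.
Setting them equal: 1224 = 9P, so P = 136.
Y = 1676 − 5·136 = 996.
Initially P = 133, Y = 966, so ΔP = +3 and ΔY = +30.

ΔP = +3, ΔY = +30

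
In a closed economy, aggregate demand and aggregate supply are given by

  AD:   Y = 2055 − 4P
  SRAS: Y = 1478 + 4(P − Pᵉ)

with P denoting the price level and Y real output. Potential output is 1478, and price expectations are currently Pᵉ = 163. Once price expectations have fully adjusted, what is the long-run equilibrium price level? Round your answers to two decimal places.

Long-run P = 144.25

Short run: with Pᵉ = 163, SRAS is Y = 826 + 4P. Setting AD = SRAS gives 1229 = 8P, so P = 153.63 and Y = 2055 − 4P = 1440.50.
Output 1440.50 is below potential 1478, so over time expected prices fall and SRAS shifts right until Y returns to 1478.
Long run: Y = 1478 on the AD curve gives 1478 = 2055 − 4P, so P = 144.25.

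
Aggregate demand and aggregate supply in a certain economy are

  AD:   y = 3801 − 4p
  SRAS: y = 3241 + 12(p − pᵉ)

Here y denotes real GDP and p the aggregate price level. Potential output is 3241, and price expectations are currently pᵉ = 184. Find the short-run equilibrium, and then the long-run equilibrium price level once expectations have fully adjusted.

Short run: p = 173, y = 3109. Long run: p = 140.

Short run: with pᵉ = 184, SRAS is y = 1033 + 12p. Setting AD = SRAS gives 2768 = 16p, so p = 173 and y = 3801 − 4·173 = 3109.
Output 3109 is below potential 3241, so over time expected prices fall and SRAS shifts right until y returns to 3241.
Long run: y = 3241 on the AD curve gives 3241 = 3801 − 4p, so p = 140.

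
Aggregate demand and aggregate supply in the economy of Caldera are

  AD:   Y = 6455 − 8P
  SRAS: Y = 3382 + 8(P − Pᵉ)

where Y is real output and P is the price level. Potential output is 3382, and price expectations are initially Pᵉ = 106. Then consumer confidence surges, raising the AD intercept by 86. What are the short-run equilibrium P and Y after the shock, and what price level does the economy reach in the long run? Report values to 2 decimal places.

Short run: P = 250.44, Y = 4537.50. Long run: P = 394.88.

AD shifts right: new AD is Y = 6541 − 8P. With Pᵉ = 106, SRAS is Y = 2534 + 8P.
Short run: 6541 − 8P = 2534 + 8P gives 4007 = 16P, so P = 250.44 and Y = 6541 − 8P = 4537.50.
Y = 4537.50 is above potential 3382; expectations adjust and SRAS shifts left until Y = 3382.
Long run: on the new AD curve, 3382 = 6541 − 8P gives P = 394.88.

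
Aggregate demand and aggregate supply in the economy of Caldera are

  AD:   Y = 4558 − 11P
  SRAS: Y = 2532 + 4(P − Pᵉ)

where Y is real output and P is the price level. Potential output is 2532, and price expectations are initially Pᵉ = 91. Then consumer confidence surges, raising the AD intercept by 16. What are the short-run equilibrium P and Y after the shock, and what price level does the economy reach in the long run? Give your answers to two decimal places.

AD shifts right: new AD is Y = 4574 − 11P. With Pᵉ = 91, SRAS is Y = 2168 + 4P.
Short run: 4574 − 11P = 2168 + 4P gives 2406 = 15P, so P = 160.40 and Y = 4574 − 11P = 2809.60.
Y = 2809.60 is above potential 2532; expectations adjust and SRAS shifts left until Y = 2532.
Long run: on the new AD curve, 2532 = 4574 − 11P gives P = 185.64.

Short run: P = 160.40, Y = 2809.60. Long run: P = 185.64.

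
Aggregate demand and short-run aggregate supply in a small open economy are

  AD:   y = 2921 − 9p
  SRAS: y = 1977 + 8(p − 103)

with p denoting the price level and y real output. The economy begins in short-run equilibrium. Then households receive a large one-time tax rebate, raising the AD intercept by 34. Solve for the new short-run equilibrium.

p = 106, y = 2001

This is a positive demand shock: AD shifts right.
New AD: y = 2955 − 9p.
SRAS can be written y = 1153 + 8p.
Set AD = SRAS: 2955 − 9p = 1153 + 8p, so 1802 = 17p and p = 106.
y = 2955 − 9·106 = 2001.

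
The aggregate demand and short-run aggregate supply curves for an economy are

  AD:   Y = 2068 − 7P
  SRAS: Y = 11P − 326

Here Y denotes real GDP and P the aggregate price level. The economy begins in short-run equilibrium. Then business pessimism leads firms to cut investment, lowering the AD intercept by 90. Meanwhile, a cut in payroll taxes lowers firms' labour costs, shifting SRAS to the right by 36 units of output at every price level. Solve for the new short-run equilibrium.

P = 126, Y = 1096

After both shocks: AD is Y = 1978 − 7P and SRAS is Y = 11P − 290.
Setting them equal: 2268 = 18P, so P = 126.
Y = 1978 − 7·126 = 1096.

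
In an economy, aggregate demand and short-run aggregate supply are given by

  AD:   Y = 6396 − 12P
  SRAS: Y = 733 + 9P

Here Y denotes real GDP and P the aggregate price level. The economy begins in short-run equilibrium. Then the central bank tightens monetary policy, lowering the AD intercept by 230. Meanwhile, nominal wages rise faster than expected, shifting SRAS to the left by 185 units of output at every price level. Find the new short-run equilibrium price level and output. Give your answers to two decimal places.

After both shocks: AD is Y = 6166 − 12P and SRAS is Y = 548 + 9P.
Setting them equal: 5618 = 21P, so P = 267.52.
Substituting into AD, Y = 2955.71.

P = 267.52, Y = 2955.71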